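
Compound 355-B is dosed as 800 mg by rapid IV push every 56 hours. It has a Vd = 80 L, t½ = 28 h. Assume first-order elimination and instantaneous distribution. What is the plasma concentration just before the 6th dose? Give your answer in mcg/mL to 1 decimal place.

3.3 mcg/mL

f = (1/2)^(τ/t½) = (1/2)^(56/28) ≈ 0.2500.
C₀ = D/Vd = 800/80 ≈ 10.000 mcg/mL.
Before the 6th dose, 5 doses have been given. Superposition: Cmin = C₀·(f + f² + … + f^5).
≈ 10.000 × (0.2500 + 0.0625 + 0.0156 + 0.0039 + 0.0010) ≈ 10.000 × 0.3330 ≈ 3.330 mcg/mL.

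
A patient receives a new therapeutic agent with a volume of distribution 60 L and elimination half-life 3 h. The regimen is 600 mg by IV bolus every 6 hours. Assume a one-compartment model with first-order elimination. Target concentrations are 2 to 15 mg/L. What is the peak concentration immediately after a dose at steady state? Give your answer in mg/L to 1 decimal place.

13.3 mg/L

τ = 6 h = 2 half-lives, so f = (1/2)^2 = 0.25.
At steady state, R = 1/(1 − 0.25) = 4/3.
Single-dose peak C₀ = D/Vd = 600/60 = 10 mg/L.
Steady-state peak Cmax,ss = C₀·R = 10 × 4/3 ≈ 13.333 mg/L.
Peak 13.3 mg/L vs MTC 15 mg/L: below toxic threshold.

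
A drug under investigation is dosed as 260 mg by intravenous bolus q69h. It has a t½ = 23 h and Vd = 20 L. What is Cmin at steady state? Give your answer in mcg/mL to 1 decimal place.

The dosing interval is 3 half-lives, so f = 2^(−3) = 0.125.
Accumulation ratio R = 1/(1 − f) = 1/0.875 = 8/7.
Single-dose peak C₀ = D/Vd = 260/20 = 13 mcg/mL.
Steady-state peak Cmax,ss = C₀·R = 13 × 8/7 ≈ 14.857 mcg/mL.
Steady-state trough Cmin,ss = Cmax,ss·f ≈ 14.857 × 0.125 ≈ 1.857 mcg/mL.

1.9 mcg/mL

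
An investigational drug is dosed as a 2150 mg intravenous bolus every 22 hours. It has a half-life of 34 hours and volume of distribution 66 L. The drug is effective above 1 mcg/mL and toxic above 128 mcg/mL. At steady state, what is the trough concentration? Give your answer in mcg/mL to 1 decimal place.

57.6 mcg/mL

τ/t½ = 22/34 ≈ 0.64706, so fraction remaining f = (1/2)^(22/34) ≈ 0.6386.
Each bolus raises the concentration by D/Vd = 2150/66 ≈ 32.576 mcg/mL.
Steady-state trough Cmin,ss = C₀·f/(1−f) ≈ 32.576 × 0.6386/0.3614 ≈ 57.562 mcg/mL.
Trough 57.6 mcg/mL vs MEC 1 mcg/mL: adequate.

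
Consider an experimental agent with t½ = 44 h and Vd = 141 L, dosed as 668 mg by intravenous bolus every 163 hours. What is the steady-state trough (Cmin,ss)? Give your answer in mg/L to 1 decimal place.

k = ln2/t½ = ln2/44 ≈ 0.015753 h⁻¹; fraction remaining f = e^(−kτ) = e^(−0.015753×163) ≈ 0.0767.
Single-dose peak C₀ = D/Vd = 668/141 ≈ 4.738 mg/L.
Steady-state trough Cmin,ss = C₀·f/(1−f) ≈ 4.738 × 0.0767/0.9233 ≈ 0.394 mg/L.

0.4 mg/L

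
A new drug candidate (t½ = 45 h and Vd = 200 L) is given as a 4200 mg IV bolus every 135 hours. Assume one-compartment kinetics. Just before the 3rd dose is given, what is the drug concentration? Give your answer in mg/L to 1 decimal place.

f = (1/2)^(τ/t½) = (1/2)^(135/45) ≈ 0.1250.
C₀ = D/Vd = 4200/200 ≈ 21.000 mg/L.
Before the 3rd dose, 2 doses have been given. Superposition: Cmin = C₀·(f + f²).
≈ 21.000 × (0.1250 + 0.0156) ≈ 21.000 × 0.1406 ≈ 2.953 mg/L.

3.0 mg/L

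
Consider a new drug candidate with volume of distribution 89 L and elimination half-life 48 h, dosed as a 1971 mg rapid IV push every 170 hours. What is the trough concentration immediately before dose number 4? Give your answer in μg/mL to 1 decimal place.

2.1 μg/mL

f = (1/2)^(τ/t½) = (1/2)^(170/48) ≈ 0.0859.
C₀ = D/Vd = 1971/89 ≈ 22.146 μg/mL.
Before the 4th dose, 3 doses have been given. Superposition: Cmin = C₀·(f + f² + … + f^3).
≈ 22.146 × (0.0859 + 0.0074 + 0.0006) ≈ 22.146 × 0.0939 ≈ 2.080 μg/mL.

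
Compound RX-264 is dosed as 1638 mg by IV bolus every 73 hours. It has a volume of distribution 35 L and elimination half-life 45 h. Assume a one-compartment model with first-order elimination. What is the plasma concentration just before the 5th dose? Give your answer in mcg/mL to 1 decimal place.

f = (1/2)^(τ/t½) = (1/2)^(73/45) ≈ 0.3248.
C₀ = D/Vd = 1638/35 ≈ 46.800 mcg/mL.
Before the 5th dose, 4 doses have been given. Superposition: Cmin = C₀·(f + f² + … + f^4).
≈ 46.800 × (0.3248 + 0.1055 + 0.0343 + 0.0111) ≈ 46.800 × 0.4757 ≈ 22.263 mcg/mL.

22.3 mcg/mL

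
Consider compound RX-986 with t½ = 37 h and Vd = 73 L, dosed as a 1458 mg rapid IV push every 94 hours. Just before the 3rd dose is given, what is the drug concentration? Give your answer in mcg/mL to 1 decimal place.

f = (1/2)^(τ/t½) = (1/2)^(94/37) ≈ 0.1719.
C₀ = D/Vd = 1458/73 ≈ 19.973 mcg/mL.
Before the 3rd dose, 2 doses have been given. Superposition: Cmin = C₀·(f + f²).
≈ 19.973 × (0.1719 + 0.0295) ≈ 19.973 × 0.2014 ≈ 4.023 mcg/mL.

4.0 mcg/mL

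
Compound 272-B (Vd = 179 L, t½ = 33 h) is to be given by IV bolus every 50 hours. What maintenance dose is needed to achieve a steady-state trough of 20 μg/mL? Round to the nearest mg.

6653 mg

τ/t½ = 50/33 ≈ 1.5152, so f = (1/2)^(50/33) ≈ 0.349860.
Cmin,ss = (D/Vd)·f/(1−f), so D = Cmin,ss·Vd·(1−f)/f.
D = 20 × 179 × (1−f)/f ≈ 20 × 179 × 1.85829 ≈ 6652.68 mg.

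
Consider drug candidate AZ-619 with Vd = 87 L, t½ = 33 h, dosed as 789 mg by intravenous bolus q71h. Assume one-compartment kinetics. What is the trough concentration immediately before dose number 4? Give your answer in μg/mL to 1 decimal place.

2.6 μg/mL

f = (1/2)^(τ/t½) = (1/2)^(71/33) ≈ 0.2251.
C₀ = D/Vd = 789/87 ≈ 9.069 μg/mL.
Before the 4th dose, 3 doses have been given. Superposition: Cmin = C₀·(f + f² + … + f^3).
≈ 9.069 × (0.2251 + 0.0507 + 0.0114) ≈ 9.069 × 0.2872 ≈ 2.605 μg/mL.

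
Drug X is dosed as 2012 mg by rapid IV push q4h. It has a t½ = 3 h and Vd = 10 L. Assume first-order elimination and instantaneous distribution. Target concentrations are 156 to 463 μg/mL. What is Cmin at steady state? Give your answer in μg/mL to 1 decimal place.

τ/t½ = 4/3 ≈ 1.3333, so fraction remaining f = (1/2)^(4/3) ≈ 0.3969.
Each bolus raises the concentration by D/Vd = 2012/10 ≈ 201.200 μg/mL.
Steady-state trough Cmin,ss = C₀·f/(1−f) ≈ 201.200 × 0.3969/0.6031 ≈ 132.410 μg/mL.
Trough 132.4 μg/mL vs MEC 156 μg/mL: subtherapeutic.

132.4 μg/mL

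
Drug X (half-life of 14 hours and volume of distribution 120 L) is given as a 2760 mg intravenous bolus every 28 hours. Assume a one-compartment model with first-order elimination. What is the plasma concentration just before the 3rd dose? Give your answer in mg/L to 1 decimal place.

7.2 mg/L

f = (1/2)^(τ/t½) = (1/2)^(28/14) ≈ 0.2500.
C₀ = D/Vd = 2760/120 ≈ 23.000 mg/L.
Before the 3rd dose, 2 doses have been given. Superposition: Cmin = C₀·(f + f²).
≈ 23.000 × (0.2500 + 0.0625) ≈ 23.000 × 0.3125 ≈ 7.188 mg/L.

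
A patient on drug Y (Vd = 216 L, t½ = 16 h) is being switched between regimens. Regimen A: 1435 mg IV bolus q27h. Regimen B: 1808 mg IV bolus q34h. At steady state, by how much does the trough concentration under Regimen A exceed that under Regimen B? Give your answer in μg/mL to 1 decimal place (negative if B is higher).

Regimen A: f = (1/2)^(27/16) ≈ 0.3105; Cmin,ss = (1435/216)·f/(1−f) ≈ 2.992 μg/mL.
Regimen B: f = (1/2)^(34/16) ≈ 0.2293; Cmin,ss = (1808/216)·f/(1−f) ≈ 2.490 μg/mL.
Difference ≈ 2.992 − 2.490 ≈ 0.502 μg/mL.

0.5 μg/mL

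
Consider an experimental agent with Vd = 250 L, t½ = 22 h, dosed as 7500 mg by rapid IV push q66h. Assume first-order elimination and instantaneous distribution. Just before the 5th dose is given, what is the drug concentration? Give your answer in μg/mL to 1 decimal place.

f = (1/2)^(τ/t½) = (1/2)^(66/22) ≈ 0.1250.
C₀ = D/Vd = 7500/250 ≈ 30.000 μg/mL.
Before the 5th dose, 4 doses have been given. Superposition: Cmin = C₀·(f + f² + … + f^4).
≈ 30.000 × (0.1250 + 0.0156 + 0.0020 + 0.0002) ≈ 30.000 × 0.1428 ≈ 4.284 μg/mL.

4.3 μg/mL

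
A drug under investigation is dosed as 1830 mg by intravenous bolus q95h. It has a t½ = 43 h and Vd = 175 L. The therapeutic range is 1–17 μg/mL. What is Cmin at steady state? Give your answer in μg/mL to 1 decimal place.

k = ln2/t½ = ln2/43 ≈ 0.016120 h⁻¹; fraction remaining f = e^(−kτ) = e^(−0.016120×95) ≈ 0.2162.
Single-dose peak C₀ = D/Vd = 1830/175 ≈ 10.457 μg/mL.
Steady-state trough Cmin,ss = C₀·f/(1−f) ≈ 10.457 × 0.2162/0.7838 ≈ 2.884 μg/mL.
Trough 2.9 μg/mL vs MEC 1 μg/mL: adequate.

2.9 μg/mL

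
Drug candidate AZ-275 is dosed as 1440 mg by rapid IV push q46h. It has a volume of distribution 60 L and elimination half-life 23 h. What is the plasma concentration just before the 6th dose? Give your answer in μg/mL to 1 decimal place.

f = (1/2)^(τ/t½) = (1/2)^(46/23) ≈ 0.2500.
C₀ = D/Vd = 1440/60 ≈ 24.000 μg/mL.
Before the 6th dose, 5 doses have been given. Superposition: Cmin = C₀·(f + f² + … + f^5).
≈ 24.000 × (0.2500 + 0.0625 + 0.0156 + 0.0039 + 0.0010) ≈ 24.000 × 0.3330 ≈ 7.992 μg/mL.

8.0 μg/mL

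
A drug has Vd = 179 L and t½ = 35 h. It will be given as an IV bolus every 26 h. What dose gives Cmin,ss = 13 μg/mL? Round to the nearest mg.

τ/t½ = 26/35 ≈ 0.74286, so f = (1/2)^(26/35) ≈ 0.597555.
Cmin,ss = (D/Vd)·f/(1−f), so D = Cmin,ss·Vd·(1−f)/f.
D = 13 × 179 × (1−f)/f ≈ 13 × 179 × 0.67349 ≈ 1567.21 mg.

1567 mg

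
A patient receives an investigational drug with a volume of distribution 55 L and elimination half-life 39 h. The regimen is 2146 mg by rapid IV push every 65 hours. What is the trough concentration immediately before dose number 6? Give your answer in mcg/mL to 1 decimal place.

f = (1/2)^(τ/t½) = (1/2)^(65/39) ≈ 0.3150.
C₀ = D/Vd = 2146/55 ≈ 39.018 mcg/mL.
Before the 6th dose, 5 doses have been given. Superposition: Cmin = C₀·(f + f² + … + f^5).
≈ 39.018 × (0.3150 + 0.0992 + 0.0313 + 0.0098 + 0.0031) ≈ 39.018 × 0.4584 ≈ 17.886 mcg/mL.

17.9 mcg/mL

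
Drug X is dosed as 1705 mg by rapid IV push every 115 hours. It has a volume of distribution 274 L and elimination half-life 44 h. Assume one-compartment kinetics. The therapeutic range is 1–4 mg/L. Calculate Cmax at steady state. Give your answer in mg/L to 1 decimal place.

k = ln2/t½ = ln2/44 ≈ 0.015753 h⁻¹; fraction remaining f = e^(−kτ) = e^(−0.015753×115) ≈ 0.1634.
Accumulation ratio R = 1/(1 − f) ≈ 1/0.8366 ≈ 1.1953.
Each bolus raises the concentration by D/Vd = 1705/274 ≈ 6.223 mg/L.
Cmax,ss = C₀/(1 − f) ≈ 6.223/0.8366 ≈ 7.438 mg/L.
Peak 7.4 mg/L vs MTC 4 mg/L: exceeds toxic threshold.

7.4 mg/L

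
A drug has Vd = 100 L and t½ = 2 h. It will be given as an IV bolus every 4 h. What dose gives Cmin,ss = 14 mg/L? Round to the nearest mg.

τ/t½ = 4/2 ≈ 2, so f = (1/2)^(4/2) ≈ 0.250000.
Cmin,ss = (D/Vd)·f/(1−f), so D = Cmin,ss·Vd·(1−f)/f.
D = 14 × 100 × (1−f)/f ≈ 14 × 100 × 3.00000 ≈ 4200.00 mg.

4200 mg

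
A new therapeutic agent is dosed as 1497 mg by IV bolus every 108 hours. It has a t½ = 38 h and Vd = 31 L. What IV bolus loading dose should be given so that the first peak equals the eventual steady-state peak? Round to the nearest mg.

1740 mg

f = (1/2)^(108/38) ≈ 0.139457; accumulation ratio R = 1/(1−f) ≈ 1.16206.
Loading dose to hit Cmax,ss on first dose: D_load = D_maint·R ≈ 1497 × 1.16206 ≈ 1739.60 mg.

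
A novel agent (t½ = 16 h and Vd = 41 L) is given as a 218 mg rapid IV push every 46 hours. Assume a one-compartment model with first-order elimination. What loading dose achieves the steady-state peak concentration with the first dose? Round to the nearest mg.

f = (1/2)^(46/16) ≈ 0.136313; accumulation ratio R = 1/(1−f) ≈ 1.15783.
Loading dose to hit Cmax,ss on first dose: D_load = D_maint·R ≈ 218 × 1.15783 ≈ 252.41 mg.

252 mg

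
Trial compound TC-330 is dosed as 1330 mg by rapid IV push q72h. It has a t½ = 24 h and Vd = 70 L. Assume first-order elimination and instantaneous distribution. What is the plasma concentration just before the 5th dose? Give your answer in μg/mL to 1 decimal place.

2.7 μg/mL

f = (1/2)^(τ/t½) = (1/2)^(72/24) ≈ 0.1250.
C₀ = D/Vd = 1330/70 ≈ 19.000 μg/mL.
Before the 5th dose, 4 doses have been given. Superposition: Cmin = C₀·(f + f² + … + f^4).
≈ 19.000 × (0.1250 + 0.0156 + 0.0020 + 0.0002) ≈ 19.000 × 0.1428 ≈ 2.713 μg/mL.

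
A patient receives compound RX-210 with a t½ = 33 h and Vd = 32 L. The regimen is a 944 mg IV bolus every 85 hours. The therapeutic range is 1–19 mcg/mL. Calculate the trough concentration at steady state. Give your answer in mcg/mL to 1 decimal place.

5.9 mcg/mL

τ/t½ = 85/33 ≈ 2.5758, so fraction remaining f = (1/2)^(85/33) ≈ 0.1677.
Each bolus raises the concentration by D/Vd = 944/32 ≈ 29.500 mcg/mL.
Steady-state trough Cmin,ss = C₀·f/(1−f) ≈ 29.500 × 0.1677/0.8323 ≈ 5.944 mcg/mL.
Trough 5.9 mcg/mL vs MEC 1 mcg/mL: adequate.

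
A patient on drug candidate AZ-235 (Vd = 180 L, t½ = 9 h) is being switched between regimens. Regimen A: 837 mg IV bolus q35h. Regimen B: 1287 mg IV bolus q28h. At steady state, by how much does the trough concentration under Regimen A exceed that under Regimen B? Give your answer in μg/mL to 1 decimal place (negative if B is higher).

Regimen A: f = (1/2)^(35/9) ≈ 0.0675; Cmin,ss = (837/180)·f/(1−f) ≈ 0.337 μg/mL.
Regimen B: f = (1/2)^(28/9) ≈ 0.1157; Cmin,ss = (1287/180)·f/(1−f) ≈ 0.935 μg/mL.
Difference ≈ 0.337 − 0.935 ≈ -0.598 μg/mL.

-0.6 μg/mL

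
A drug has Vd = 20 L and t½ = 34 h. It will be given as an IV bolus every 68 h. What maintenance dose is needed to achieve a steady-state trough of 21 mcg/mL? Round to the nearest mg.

τ/t½ = 68/34 ≈ 2, so f = (1/2)^(68/34) ≈ 0.250000.
Cmin,ss = (D/Vd)·f/(1−f), so D = Cmin,ss·Vd·(1−f)/f.
D = 21 × 20 × (1−f)/f ≈ 21 × 20 × 3.00000 ≈ 1260.00 mg.

1260 mg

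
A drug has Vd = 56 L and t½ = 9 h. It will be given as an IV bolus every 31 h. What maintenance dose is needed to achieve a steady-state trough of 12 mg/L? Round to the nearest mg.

τ/t½ = 31/9 ≈ 3.4444, so f = (1/2)^(31/9) ≈ 0.091858.
Cmin,ss = (D/Vd)·f/(1−f), so D = Cmin,ss·Vd·(1−f)/f.
D = 12 × 56 × (1−f)/f ≈ 12 × 56 × 9.88637 ≈ 6643.64 mg.

6644 mg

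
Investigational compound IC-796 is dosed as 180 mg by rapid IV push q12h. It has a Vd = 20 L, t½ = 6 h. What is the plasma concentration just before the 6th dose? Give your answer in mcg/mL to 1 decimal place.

3.0 mcg/mL

f = (1/2)^(τ/t½) = (1/2)^(12/6) ≈ 0.2500.
C₀ = D/Vd = 180/20 ≈ 9.000 mcg/mL.
Before the 6th dose, 5 doses have been given. Superposition: Cmin = C₀·(f + f² + … + f^5).
≈ 9.000 × (0.2500 + 0.0625 + 0.0156 + 0.0039 + 0.0010) ≈ 9.000 × 0.3330 ≈ 2.997 mcg/mL.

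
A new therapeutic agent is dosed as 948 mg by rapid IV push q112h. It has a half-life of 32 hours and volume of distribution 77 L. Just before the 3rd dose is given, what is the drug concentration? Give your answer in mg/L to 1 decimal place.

1.2 mg/L

f = (1/2)^(τ/t½) = (1/2)^(112/32) ≈ 0.0884.
C₀ = D/Vd = 948/77 ≈ 12.312 mg/L.
Before the 3rd dose, 2 doses have been given. Superposition: Cmin = C₀·(f + f²).
≈ 12.312 × (0.0884 + 0.0078) ≈ 12.312 × 0.0962 ≈ 1.184 mg/L.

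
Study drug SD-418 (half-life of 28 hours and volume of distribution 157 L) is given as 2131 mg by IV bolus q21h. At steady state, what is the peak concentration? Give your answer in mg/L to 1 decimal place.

33.5 mg/L

Over one 21-h interval, 21/28 ≈ 0.75 half-lives elapse, leaving f ≈ 0.5946 of each dose.
At steady state, accumulation factor R = 1/(1 − e^(−kτ)) ≈ 2.4667.
Single-dose peak C₀ = D/Vd = 2131/157 ≈ 13.573 mg/L.
Steady-state peak Cmax,ss = C₀·R ≈ 13.573 × 2.4667 ≈ 33.481 mg/L.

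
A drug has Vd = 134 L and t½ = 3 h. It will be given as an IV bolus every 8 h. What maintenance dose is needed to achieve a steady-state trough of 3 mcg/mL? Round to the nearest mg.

2151 mg

τ/t½ = 8/3 ≈ 2.6667, so f = (1/2)^(8/3) ≈ 0.157490.
Cmin,ss = (D/Vd)·f/(1−f), so D = Cmin,ss·Vd·(1−f)/f.
D = 3 × 134 × (1−f)/f ≈ 3 × 134 × 5.34961 ≈ 2150.54 mg.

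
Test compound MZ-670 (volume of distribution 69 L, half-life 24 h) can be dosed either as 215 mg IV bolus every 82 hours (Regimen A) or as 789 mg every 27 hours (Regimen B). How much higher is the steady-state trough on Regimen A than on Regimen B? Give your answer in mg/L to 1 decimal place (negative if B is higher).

Regimen A: f = (1/2)^(82/24) ≈ 0.0936; Cmin,ss = (215/69)·f/(1−f) ≈ 0.322 mg/L.
Regimen B: f = (1/2)^(27/24) ≈ 0.4585; Cmin,ss = (789/69)·f/(1−f) ≈ 9.682 mg/L.
Difference ≈ 0.322 − 9.682 ≈ -9.360 mg/L.

-9.4 mg/L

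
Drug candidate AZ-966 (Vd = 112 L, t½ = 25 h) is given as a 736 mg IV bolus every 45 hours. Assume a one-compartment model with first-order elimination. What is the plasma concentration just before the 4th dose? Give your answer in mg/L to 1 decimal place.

2.6 mg/L

f = (1/2)^(τ/t½) = (1/2)^(45/25) ≈ 0.2872.
C₀ = D/Vd = 736/112 ≈ 6.571 mg/L.
Before the 4th dose, 3 doses have been given. Superposition: Cmin = C₀·(f + f² + … + f^3).
≈ 6.571 × (0.2872 + 0.0825 + 0.0237) ≈ 6.571 × 0.3934 ≈ 2.585 mg/L.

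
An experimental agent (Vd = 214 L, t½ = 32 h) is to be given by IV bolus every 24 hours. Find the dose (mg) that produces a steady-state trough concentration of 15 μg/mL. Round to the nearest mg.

2189 mg

τ/t½ = 24/32 ≈ 0.75, so f = (1/2)^(24/32) ≈ 0.594604.
Cmin,ss = (D/Vd)·f/(1−f), so D = Cmin,ss·Vd·(1−f)/f.
D = 15 × 214 × (1−f)/f ≈ 15 × 214 × 0.68179 ≈ 2188.55 mg.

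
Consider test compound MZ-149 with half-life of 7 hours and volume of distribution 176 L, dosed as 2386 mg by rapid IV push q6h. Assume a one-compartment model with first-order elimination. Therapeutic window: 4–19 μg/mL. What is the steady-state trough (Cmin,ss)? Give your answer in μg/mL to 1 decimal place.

Over one 6-h interval, 6/7 ≈ 0.85714 half-lives elapse, leaving f ≈ 0.5520 of each dose.
Single-dose peak C₀ = D/Vd = 2386/176 ≈ 13.557 μg/mL.
Steady-state trough Cmin,ss = C₀·f/(1−f) ≈ 13.557 × 0.5520/0.4480 ≈ 16.704 μg/mL.
Trough 16.7 μg/mL vs MEC 4 μg/mL: adequate.

16.7 μg/mL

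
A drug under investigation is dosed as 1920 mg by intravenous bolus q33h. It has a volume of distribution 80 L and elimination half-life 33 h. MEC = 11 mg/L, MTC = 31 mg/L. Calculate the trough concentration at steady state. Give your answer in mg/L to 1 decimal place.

τ = 33 h = 1 half-life, so f = (1/2)^1 = 0.5.
Accumulation ratio R = 1/(1 − f) = 1/0.5 = 2/1.
Single-dose peak C₀ = D/Vd = 1920/80 = 24 mg/L.
Steady-state peak Cmax,ss = C₀·R = 24 × 2/1 ≈ 48.000 mg/L.
Steady-state trough Cmin,ss = Cmax,ss·f ≈ 48.000 × 0.5 ≈ 24.000 mg/L.
Trough 24.0 mg/L vs MEC 11 mg/L: adequate.

24.0 mg/L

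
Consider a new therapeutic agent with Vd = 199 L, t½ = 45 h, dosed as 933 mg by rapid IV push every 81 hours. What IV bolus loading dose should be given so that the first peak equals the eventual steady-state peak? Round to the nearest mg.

1309 mg

f = (1/2)^(81/45) ≈ 0.287175; accumulation ratio R = 1/(1−f) ≈ 1.40287.
Loading dose to hit Cmax,ss on first dose: D_load = D_maint·R ≈ 933 × 1.40287 ≈ 1308.88 mg.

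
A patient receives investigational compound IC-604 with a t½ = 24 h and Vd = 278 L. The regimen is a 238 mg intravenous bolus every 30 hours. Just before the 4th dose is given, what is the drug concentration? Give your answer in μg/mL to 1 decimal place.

0.6 μg/mL

f = (1/2)^(τ/t½) = (1/2)^(30/24) ≈ 0.4204.
C₀ = D/Vd = 238/278 ≈ 0.856 μg/mL.
Before the 4th dose, 3 doses have been given. Superposition: Cmin = C₀·(f + f² + … + f^3).
≈ 0.856 × (0.4204 + 0.1767 + 0.0743) ≈ 0.856 × 0.6714 ≈ 0.575 μg/mL.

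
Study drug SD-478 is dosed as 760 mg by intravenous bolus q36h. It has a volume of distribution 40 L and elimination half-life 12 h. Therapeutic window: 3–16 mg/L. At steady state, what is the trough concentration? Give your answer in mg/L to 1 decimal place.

τ = 36 h = 3 half-lives, so f = (1/2)^3 = 0.125.
Accumulation ratio R = 1/(1 − f) = 1/0.875 = 8/7.
Single-dose peak C₀ = D/Vd = 760/40 = 19 mg/L.
Steady-state peak Cmax,ss = C₀·R = 19 × 8/7 ≈ 21.714 mg/L.
Steady-state trough Cmin,ss = Cmax,ss·f ≈ 21.714 × 0.125 ≈ 2.714 mg/L.
Trough 2.7 mg/L vs MEC 3 mg/L: subtherapeutic.

2.7 mg/L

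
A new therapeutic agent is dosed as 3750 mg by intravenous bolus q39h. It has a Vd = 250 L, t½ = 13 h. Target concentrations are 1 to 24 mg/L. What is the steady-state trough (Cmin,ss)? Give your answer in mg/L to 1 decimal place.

2.1 mg/L

τ = 39 h = 3 half-lives, so f = (1/2)^3 = 0.125.
At steady state, R = 1/(1 − 0.125) = 8/7.
Single-dose peak C₀ = D/Vd = 3750/250 = 15 mg/L.
Steady-state peak Cmax,ss = C₀·R = 15 × 8/7 ≈ 17.143 mg/L.
Steady-state trough Cmin,ss = Cmax,ss·f ≈ 17.143 × 0.125 ≈ 2.143 mg/L.
Trough 2.1 mg/L vs MEC 1 mg/L: adequate.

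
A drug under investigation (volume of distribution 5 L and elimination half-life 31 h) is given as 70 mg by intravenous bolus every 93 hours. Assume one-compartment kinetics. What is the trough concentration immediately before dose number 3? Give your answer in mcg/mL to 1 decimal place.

2.0 mcg/mL

f = (1/2)^(τ/t½) = (1/2)^(93/31) ≈ 0.1250.
C₀ = D/Vd = 70/5 ≈ 14.000 mcg/mL.
Before the 3rd dose, 2 doses have been given. Superposition: Cmin = C₀·(f + f²).
≈ 14.000 × (0.1250 + 0.0156) ≈ 14.000 × 0.1406 ≈ 1.968 mcg/mL.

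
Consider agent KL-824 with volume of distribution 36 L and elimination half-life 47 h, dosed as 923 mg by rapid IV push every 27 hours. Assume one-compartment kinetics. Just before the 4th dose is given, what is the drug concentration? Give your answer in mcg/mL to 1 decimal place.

36.5 mcg/mL

f = (1/2)^(τ/t½) = (1/2)^(27/47) ≈ 0.6715.
C₀ = D/Vd = 923/36 ≈ 25.639 mcg/mL.
Before the 4th dose, 3 doses have been given. Superposition: Cmin = C₀·(f + f² + … + f^3).
≈ 25.639 × (0.6715 + 0.4509 + 0.3028) ≈ 25.639 × 1.4252 ≈ 36.541 mcg/mL.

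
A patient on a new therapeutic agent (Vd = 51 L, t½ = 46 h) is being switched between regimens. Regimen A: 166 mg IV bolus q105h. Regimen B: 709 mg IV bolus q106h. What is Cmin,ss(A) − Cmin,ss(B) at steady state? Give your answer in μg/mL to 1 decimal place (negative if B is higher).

Regimen A: f = (1/2)^(105/46) ≈ 0.2055; Cmin,ss = (166/51)·f/(1−f) ≈ 0.842 μg/mL.
Regimen B: f = (1/2)^(106/46) ≈ 0.2025; Cmin,ss = (709/51)·f/(1−f) ≈ 3.530 μg/mL.
Difference ≈ 0.842 − 3.530 ≈ -2.688 μg/mL.

-2.7 μg/mL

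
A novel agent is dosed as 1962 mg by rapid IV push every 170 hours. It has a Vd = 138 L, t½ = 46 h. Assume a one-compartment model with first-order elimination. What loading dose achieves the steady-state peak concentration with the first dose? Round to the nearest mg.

f = (1/2)^(170/46) ≈ 0.077179; accumulation ratio R = 1/(1−f) ≈ 1.08363.
Loading dose to hit Cmax,ss on first dose: D_load = D_maint·R ≈ 1962 × 1.08363 ≈ 2126.08 mg.

2126 mg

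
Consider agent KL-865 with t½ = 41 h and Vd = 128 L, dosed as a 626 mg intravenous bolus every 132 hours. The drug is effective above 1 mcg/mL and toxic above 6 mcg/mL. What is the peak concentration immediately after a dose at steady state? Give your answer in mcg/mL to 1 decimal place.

5.5 mcg/mL

Over one 132-h interval, 132/41 ≈ 3.2195 half-lives elapse, leaving f ≈ 0.1074 of each dose.
At steady state, accumulation factor R = 1/(1 − e^(−kτ)) ≈ 1.1203.
Single-dose peak C₀ = D/Vd = 626/128 ≈ 4.891 mcg/mL.
Cmax,ss = C₀/(1 − f) ≈ 4.891/0.8926 ≈ 5.479 mcg/mL.
Peak 5.5 mcg/mL vs MTC 6 mcg/mL: below toxic threshold.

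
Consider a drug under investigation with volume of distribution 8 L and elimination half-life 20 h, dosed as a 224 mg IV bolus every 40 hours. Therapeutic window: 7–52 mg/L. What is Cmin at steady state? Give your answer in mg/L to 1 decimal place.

The dosing interval is 2 half-lives, so f = 2^(−2) = 0.25.
At steady state, R = 1/(1 − 0.25) = 4/3.
Single-dose peak C₀ = D/Vd = 224/8 = 28 mg/L.
Steady-state peak Cmax,ss = C₀·R = 28 × 4/3 ≈ 37.333 mg/L.
Steady-state trough Cmin,ss = Cmax,ss·f ≈ 37.333 × 0.25 ≈ 9.333 mg/L.
Trough 9.3 mg/L vs MEC 7 mg/L: adequate.

9.3 mg/L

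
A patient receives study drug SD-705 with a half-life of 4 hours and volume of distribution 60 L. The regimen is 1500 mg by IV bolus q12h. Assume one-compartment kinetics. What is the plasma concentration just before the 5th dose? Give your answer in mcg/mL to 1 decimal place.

3.6 mcg/mL

f = (1/2)^(τ/t½) = (1/2)^(12/4) ≈ 0.1250.
C₀ = D/Vd = 1500/60 ≈ 25.000 mcg/mL.
Before the 5th dose, 4 doses have been given. Superposition: Cmin = C₀·(f + f² + … + f^4).
≈ 25.000 × (0.1250 + 0.0156 + 0.0020 + 0.0002) ≈ 25.000 × 0.1428 ≈ 3.570 mcg/mL.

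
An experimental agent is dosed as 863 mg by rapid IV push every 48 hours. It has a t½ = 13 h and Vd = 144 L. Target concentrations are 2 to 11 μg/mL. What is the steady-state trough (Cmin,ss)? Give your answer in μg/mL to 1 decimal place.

k = ln2/t½ = ln2/13 ≈ 0.053319 h⁻¹; fraction remaining f = e^(−kτ) = e^(−0.053319×48) ≈ 0.0774.
Each bolus raises the concentration by D/Vd = 863/144 ≈ 5.993 μg/mL.
Steady-state trough Cmin,ss = C₀·f/(1−f) ≈ 5.993 × 0.0774/0.9226 ≈ 0.503 μg/mL.
Trough 0.5 μg/mL vs MEC 2 μg/mL: subtherapeutic.

0.5 μg/mL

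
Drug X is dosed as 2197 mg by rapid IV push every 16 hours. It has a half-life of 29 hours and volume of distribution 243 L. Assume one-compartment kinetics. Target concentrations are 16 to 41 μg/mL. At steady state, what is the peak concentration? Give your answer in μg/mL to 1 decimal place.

28.4 μg/mL

τ/t½ = 16/29 ≈ 0.55172, so fraction remaining f = (1/2)^(16/29) ≈ 0.6822.
At steady state, accumulation factor R = 1/(1 − e^(−kτ)) ≈ 3.1466.
Each bolus raises the concentration by D/Vd = 2197/243 ≈ 9.041 μg/mL.
Cmax,ss = C₀/(1 − f) ≈ 9.041/0.3178 ≈ 28.449 μg/mL.
Peak 28.4 μg/mL vs MTC 41 μg/mL: below toxic threshold.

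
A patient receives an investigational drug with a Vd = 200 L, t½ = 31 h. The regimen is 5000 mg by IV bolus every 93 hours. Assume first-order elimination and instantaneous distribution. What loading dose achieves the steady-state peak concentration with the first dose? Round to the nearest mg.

f = (1/2)^(93/31) ≈ 0.125000; accumulation ratio R = 1/(1−f) ≈ 1.14286.
Loading dose to hit Cmax,ss on first dose: D_load = D_maint·R ≈ 5000 × 1.14286 ≈ 5714.30 mg.

5714 mg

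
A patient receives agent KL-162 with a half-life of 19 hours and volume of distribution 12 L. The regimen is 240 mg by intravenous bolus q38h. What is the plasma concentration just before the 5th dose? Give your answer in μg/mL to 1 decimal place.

f = (1/2)^(τ/t½) = (1/2)^(38/19) ≈ 0.2500.
C₀ = D/Vd = 240/12 ≈ 20.000 μg/mL.
Before the 5th dose, 4 doses have been given. Superposition: Cmin = C₀·(f + f² + … + f^4).
≈ 20.000 × (0.2500 + 0.0625 + 0.0156 + 0.0039) ≈ 20.000 × 0.3320 ≈ 6.640 μg/mL.

6.6 μg/mL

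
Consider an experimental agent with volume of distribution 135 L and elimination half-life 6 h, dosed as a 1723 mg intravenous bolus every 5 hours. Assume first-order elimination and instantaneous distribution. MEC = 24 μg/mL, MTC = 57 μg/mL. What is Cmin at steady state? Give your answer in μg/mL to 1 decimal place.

k = ln2/t½ = ln2/6 ≈ 0.115525 h⁻¹; fraction remaining f = e^(−kτ) = e^(−0.115525×5) ≈ 0.5612.
Each bolus raises the concentration by D/Vd = 1723/135 ≈ 12.763 μg/mL.
Steady-state trough Cmin,ss = C₀·f/(1−f) ≈ 12.763 × 0.5612/0.4388 ≈ 16.323 μg/mL.
Trough 16.3 μg/mL vs MEC 24 μg/mL: subtherapeutic.

16.3 μg/mL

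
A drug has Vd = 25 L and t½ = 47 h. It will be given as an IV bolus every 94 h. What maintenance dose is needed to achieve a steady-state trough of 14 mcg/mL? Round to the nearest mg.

1050 mg

τ/t½ = 94/47 ≈ 2, so f = (1/2)^(94/47) ≈ 0.250000.
Cmin,ss = (D/Vd)·f/(1−f), so D = Cmin,ss·Vd·(1−f)/f.
D = 14 × 25 × (1−f)/f ≈ 14 × 25 × 3.00000 ≈ 1050.00 mg.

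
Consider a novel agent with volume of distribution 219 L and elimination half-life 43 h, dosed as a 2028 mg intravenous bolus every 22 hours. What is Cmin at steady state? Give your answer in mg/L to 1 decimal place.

21.8 mg/L

k = ln2/t½ = ln2/43 ≈ 0.016120 h⁻¹; fraction remaining f = e^(−kτ) = e^(−0.016120×22) ≈ 0.7014.
At steady state, accumulation factor R = 1/(1 − e^(−kτ)) ≈ 3.3490.
Single-dose peak C₀ = D/Vd = 2028/219 ≈ 9.260 mg/L.
Steady-state peak Cmax,ss = C₀·R ≈ 9.260 × 3.3490 ≈ 31.012 mg/L.
One interval later, Cmin,ss = Cmax,ss·e^(−kτ) ≈ 31.012 × 0.7014 ≈ 21.752 mg/L.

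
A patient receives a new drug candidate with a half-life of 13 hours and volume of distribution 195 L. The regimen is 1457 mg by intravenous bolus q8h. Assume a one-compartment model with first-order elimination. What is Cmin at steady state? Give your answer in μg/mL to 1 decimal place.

Over one 8-h interval, 8/13 ≈ 0.61538 half-lives elapse, leaving f ≈ 0.6528 of each dose.
At steady state, accumulation factor R = 1/(1 − e^(−kτ)) ≈ 2.8802.
Each bolus raises the concentration by D/Vd = 1457/195 ≈ 7.472 μg/mL.
Cmax,ss = C₀/(1 − f) ≈ 7.472/0.3472 ≈ 21.521 μg/mL.
One interval later, Cmin,ss = Cmax,ss·e^(−kτ) ≈ 21.521 × 0.6528 ≈ 14.049 μg/mL.

14.0 μg/mL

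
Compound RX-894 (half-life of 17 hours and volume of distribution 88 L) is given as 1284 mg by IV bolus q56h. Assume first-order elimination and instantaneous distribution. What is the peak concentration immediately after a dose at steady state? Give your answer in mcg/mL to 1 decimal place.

16.2 mcg/mL

k = ln2/t½ = ln2/17 ≈ 0.040773 h⁻¹; fraction remaining f = e^(−kτ) = e^(−0.040773×56) ≈ 0.1019.
Accumulation ratio R = 1/(1 − f) ≈ 1/0.8981 ≈ 1.1135.
Each bolus raises the concentration by D/Vd = 1284/88 ≈ 14.591 mcg/mL.
Steady-state peak Cmax,ss = C₀·R ≈ 14.591 × 1.1135 ≈ 16.247 mcg/mL.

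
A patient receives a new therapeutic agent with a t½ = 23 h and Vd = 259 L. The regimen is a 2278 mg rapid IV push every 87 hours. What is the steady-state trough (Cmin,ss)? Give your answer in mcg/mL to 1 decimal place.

k = ln2/t½ = ln2/23 ≈ 0.030137 h⁻¹; fraction remaining f = e^(−kτ) = e^(−0.030137×87) ≈ 0.0727.
Accumulation ratio R = 1/(1 − f) ≈ 1/0.9273 ≈ 1.0784.
Single-dose peak C₀ = D/Vd = 2278/259 ≈ 8.795 mcg/mL.
Steady-state peak Cmax,ss = C₀·R ≈ 8.795 × 1.0784 ≈ 9.485 mcg/mL.
Steady-state trough Cmin,ss = Cmax,ss·f ≈ 9.485 × 0.0727 ≈ 0.690 mcg/mL.

0.7 mcg/mL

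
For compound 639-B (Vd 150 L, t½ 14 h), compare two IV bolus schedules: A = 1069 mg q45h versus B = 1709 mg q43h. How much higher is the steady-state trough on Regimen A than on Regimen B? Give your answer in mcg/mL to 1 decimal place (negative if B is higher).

-0.7 mcg/mL

Regimen A: f = (1/2)^(45/14) ≈ 0.1077; Cmin,ss = (1069/150)·f/(1−f) ≈ 0.860 mcg/mL.
Regimen B: f = (1/2)^(43/14) ≈ 0.1190; Cmin,ss = (1709/150)·f/(1−f) ≈ 1.539 mcg/mL.
Difference ≈ 0.860 − 1.539 ≈ -0.679 mcg/mL.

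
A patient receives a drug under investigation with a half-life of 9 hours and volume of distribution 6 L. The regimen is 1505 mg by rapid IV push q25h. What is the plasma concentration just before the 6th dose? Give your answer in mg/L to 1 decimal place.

42.8 mg/L

f = (1/2)^(τ/t½) = (1/2)^(25/9) ≈ 0.1458.
C₀ = D/Vd = 1505/6 ≈ 250.833 mg/L.
Before the 6th dose, 5 doses have been given. Superposition: Cmin = C₀·(f + f² + … + f^5).
≈ 250.833 × (0.1458 + 0.0213 + 0.0031 + 0.0005 + 0.0001) ≈ 250.833 × 0.1708 ≈ 42.842 mg/L.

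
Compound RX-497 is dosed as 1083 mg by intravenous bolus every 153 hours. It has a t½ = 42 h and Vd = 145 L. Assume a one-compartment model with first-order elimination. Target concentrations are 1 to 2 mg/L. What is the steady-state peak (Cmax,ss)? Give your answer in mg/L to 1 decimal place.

8.1 mg/L

Over one 153-h interval, 153/42 ≈ 3.6429 half-lives elapse, leaving f ≈ 0.0801 of each dose.
At steady state, accumulation factor R = 1/(1 − e^(−kτ)) ≈ 1.0871.
Single-dose peak C₀ = D/Vd = 1083/145 ≈ 7.469 mg/L.
Steady-state peak Cmax,ss = C₀·R ≈ 7.469 × 1.0871 ≈ 8.120 mg/L.
Peak 8.1 mg/L vs MTC 2 mg/L: exceeds toxic threshold.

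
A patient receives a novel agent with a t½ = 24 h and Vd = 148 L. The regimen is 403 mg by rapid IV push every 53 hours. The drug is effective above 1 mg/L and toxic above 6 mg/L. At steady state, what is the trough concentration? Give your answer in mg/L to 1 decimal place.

k = ln2/t½ = ln2/24 ≈ 0.028881 h⁻¹; fraction remaining f = e^(−kτ) = e^(−0.028881×53) ≈ 0.2164.
At steady state, accumulation factor R = 1/(1 − e^(−kτ)) ≈ 1.2762.
Each bolus raises the concentration by D/Vd = 403/148 ≈ 2.723 mg/L.
Cmax,ss = C₀/(1 − f) ≈ 2.723/0.7836 ≈ 3.475 mg/L.
Steady-state trough Cmin,ss = Cmax,ss·f ≈ 3.475 × 0.2164 ≈ 0.752 mg/L.
Trough 0.8 mg/L vs MEC 1 mg/L: subtherapeutic.

0.8 mg/L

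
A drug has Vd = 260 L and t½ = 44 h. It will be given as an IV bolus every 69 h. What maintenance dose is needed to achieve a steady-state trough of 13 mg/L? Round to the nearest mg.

6643 mg

τ/t½ = 69/44 ≈ 1.5682, so f = (1/2)^(69/44) ≈ 0.337233.
Cmin,ss = (D/Vd)·f/(1−f), so D = Cmin,ss·Vd·(1−f)/f.
D = 13 × 260 × (1−f)/f ≈ 13 × 260 × 1.96531 ≈ 6642.75 mg.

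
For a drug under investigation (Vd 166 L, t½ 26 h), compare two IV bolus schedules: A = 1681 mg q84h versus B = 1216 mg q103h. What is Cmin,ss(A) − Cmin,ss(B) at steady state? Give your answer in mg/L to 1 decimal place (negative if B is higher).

Regimen A: f = (1/2)^(84/26) ≈ 0.1065; Cmin,ss = (1681/166)·f/(1−f) ≈ 1.207 mg/L.
Regimen B: f = (1/2)^(103/26) ≈ 0.0642; Cmin,ss = (1216/166)·f/(1−f) ≈ 0.503 mg/L.
Difference ≈ 1.207 − 0.503 ≈ 0.704 mg/L.

0.7 mg/L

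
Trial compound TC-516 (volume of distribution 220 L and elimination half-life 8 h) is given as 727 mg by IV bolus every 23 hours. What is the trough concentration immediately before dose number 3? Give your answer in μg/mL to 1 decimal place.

0.5 μg/mL

f = (1/2)^(τ/t½) = (1/2)^(23/8) ≈ 0.1363.
C₀ = D/Vd = 727/220 ≈ 3.305 μg/mL.
Before the 3rd dose, 2 doses have been given. Superposition: Cmin = C₀·(f + f²).
≈ 3.305 × (0.1363 + 0.0186) ≈ 3.305 × 0.1549 ≈ 0.512 μg/mL.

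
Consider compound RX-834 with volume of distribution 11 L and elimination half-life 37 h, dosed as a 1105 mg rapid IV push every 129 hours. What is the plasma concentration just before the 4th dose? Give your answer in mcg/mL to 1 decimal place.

9.8 mcg/mL

f = (1/2)^(τ/t½) = (1/2)^(129/37) ≈ 0.0892.
C₀ = D/Vd = 1105/11 ≈ 100.455 mcg/mL.
Before the 4th dose, 3 doses have been given. Superposition: Cmin = C₀·(f + f² + … + f^3).
≈ 100.455 × (0.0892 + 0.0080 + 0.0007) ≈ 100.455 × 0.0979 ≈ 9.835 mcg/mL.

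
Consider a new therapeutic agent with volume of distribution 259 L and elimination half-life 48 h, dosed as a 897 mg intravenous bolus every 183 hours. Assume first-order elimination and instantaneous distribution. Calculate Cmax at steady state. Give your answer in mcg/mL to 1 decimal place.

Over one 183-h interval, 183/48 ≈ 3.8125 half-lives elapse, leaving f ≈ 0.0712 of each dose.
Accumulation ratio R = 1/(1 − f) ≈ 1/0.9288 ≈ 1.0767.
Single-dose peak C₀ = D/Vd = 897/259 ≈ 3.463 mcg/mL.
Cmax,ss = C₀/(1 − f) ≈ 3.463/0.9288 ≈ 3.728 mcg/mL.

3.7 mcg/mL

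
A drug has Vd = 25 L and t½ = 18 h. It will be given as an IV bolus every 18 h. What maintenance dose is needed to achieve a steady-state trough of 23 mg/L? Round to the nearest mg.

τ/t½ = 18/18 ≈ 1, so f = (1/2)^(18/18) ≈ 0.500000.
Cmin,ss = (D/Vd)·f/(1−f), so D = Cmin,ss·Vd·(1−f)/f.
D = 23 × 25 × (1−f)/f ≈ 23 × 25 × 1.00000 ≈ 575.00 mg.

575 mg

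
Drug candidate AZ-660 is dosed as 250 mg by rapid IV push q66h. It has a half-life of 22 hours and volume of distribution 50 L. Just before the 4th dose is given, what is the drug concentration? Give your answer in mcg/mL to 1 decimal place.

0.7 mcg/mL

f = (1/2)^(τ/t½) = (1/2)^(66/22) ≈ 0.1250.
C₀ = D/Vd = 250/50 ≈ 5.000 mcg/mL.
Before the 4th dose, 3 doses have been given. Superposition: Cmin = C₀·(f + f² + … + f^3).
≈ 5.000 × (0.1250 + 0.0156 + 0.0020) ≈ 5.000 × 0.1426 ≈ 0.713 mcg/mL.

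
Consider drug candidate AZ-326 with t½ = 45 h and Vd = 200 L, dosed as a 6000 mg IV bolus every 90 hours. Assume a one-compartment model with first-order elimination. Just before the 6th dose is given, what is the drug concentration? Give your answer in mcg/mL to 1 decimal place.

f = (1/2)^(τ/t½) = (1/2)^(90/45) ≈ 0.2500.
C₀ = D/Vd = 6000/200 ≈ 30.000 mcg/mL.
Before the 6th dose, 5 doses have been given. Superposition: Cmin = C₀·(f + f² + … + f^5).
≈ 30.000 × (0.2500 + 0.0625 + 0.0156 + 0.0039 + 0.0010) ≈ 30.000 × 0.3330 ≈ 9.990 mcg/mL.

10.0 mcg/mL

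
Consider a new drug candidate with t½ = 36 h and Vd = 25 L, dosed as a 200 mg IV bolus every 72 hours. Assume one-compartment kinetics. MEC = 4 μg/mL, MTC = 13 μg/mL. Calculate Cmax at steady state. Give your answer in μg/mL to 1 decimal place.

10.7 μg/mL

τ = 72 h = 2 half-lives, so f = (1/2)^2 = 0.25.
At steady state, R = 1/(1 − 0.25) = 4/3.
Single-dose peak C₀ = D/Vd = 200/25 = 8 μg/mL.
Steady-state peak Cmax,ss = C₀·R = 8 × 4/3 ≈ 10.667 μg/mL.
Peak 10.7 μg/mL vs MTC 13 μg/mL: below toxic threshold.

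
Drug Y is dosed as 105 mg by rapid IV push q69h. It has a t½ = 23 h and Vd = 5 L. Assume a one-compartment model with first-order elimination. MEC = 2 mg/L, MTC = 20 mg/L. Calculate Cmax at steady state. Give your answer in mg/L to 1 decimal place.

24.0 mg/L

τ = 69 h = 3 half-lives, so f = (1/2)^3 = 0.125.
At steady state, R = 1/(1 − 0.125) = 8/7.
Single-dose peak C₀ = D/Vd = 105/5 = 21 mg/L.
Steady-state peak Cmax,ss = C₀·R = 21 × 8/7 ≈ 24.000 mg/L.
Peak 24.0 mg/L vs MTC 20 mg/L: exceeds toxic threshold.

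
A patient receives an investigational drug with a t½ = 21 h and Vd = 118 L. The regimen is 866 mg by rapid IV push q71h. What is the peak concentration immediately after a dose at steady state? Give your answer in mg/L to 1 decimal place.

8.1 mg/L

Over one 71-h interval, 71/21 ≈ 3.381 half-lives elapse, leaving f ≈ 0.0960 of each dose.
At steady state, accumulation factor R = 1/(1 − e^(−kτ)) ≈ 1.1062.
Each bolus raises the concentration by D/Vd = 866/118 ≈ 7.339 mg/L.
Steady-state peak Cmax,ss = C₀·R ≈ 7.339 × 1.1062 ≈ 8.118 mg/L.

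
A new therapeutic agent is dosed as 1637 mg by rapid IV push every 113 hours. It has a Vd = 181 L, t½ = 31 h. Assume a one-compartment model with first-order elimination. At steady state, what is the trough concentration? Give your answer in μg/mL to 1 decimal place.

k = ln2/t½ = ln2/31 ≈ 0.022360 h⁻¹; fraction remaining f = e^(−kτ) = e^(−0.022360×113) ≈ 0.0799.
Each bolus raises the concentration by D/Vd = 1637/181 ≈ 9.044 μg/mL.
Steady-state trough Cmin,ss = C₀·f/(1−f) ≈ 9.044 × 0.0799/0.9201 ≈ 0.785 μg/mL.

0.8 μg/mL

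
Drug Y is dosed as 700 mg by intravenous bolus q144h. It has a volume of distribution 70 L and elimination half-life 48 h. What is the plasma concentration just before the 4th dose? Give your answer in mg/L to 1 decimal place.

1.4 mg/L

f = (1/2)^(τ/t½) = (1/2)^(144/48) ≈ 0.1250.
C₀ = D/Vd = 700/70 ≈ 10.000 mg/L.
Before the 4th dose, 3 doses have been given. Superposition: Cmin = C₀·(f + f² + … + f^3).
≈ 10.000 × (0.1250 + 0.0156 + 0.0020) ≈ 10.000 × 0.1426 ≈ 1.426 mg/L.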